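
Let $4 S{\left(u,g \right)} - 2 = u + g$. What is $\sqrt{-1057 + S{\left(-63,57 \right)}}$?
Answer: $23 i \sqrt{2} \approx 32.527 i$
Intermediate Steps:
$S{\left(u,g \right)} = \frac{1}{2} + \frac{g}{4} + \frac{u}{4}$ ($S{\left(u,g \right)} = \frac{1}{2} + \frac{u + g}{4} = \frac{1}{2} + \frac{g + u}{4} = \frac{1}{2} + \left(\frac{g}{4} + \frac{u}{4}\right) = \frac{1}{2} + \frac{g}{4} + \frac{u}{4}$)
$\sqrt{-1057 + S{\left(-63,57 \right)}} = \sqrt{-1057 + \left(\frac{1}{2} + \frac{1}{4} \cdot 57 + \frac{1}{4} \left(-63\right)\right)} = \sqrt{-1057 + \left(\frac{1}{2} + \frac{57}{4} - \frac{63}{4}\right)} = \sqrt{-1057 - 1} = \sqrt{-1058} = 23 i \sqrt{2}$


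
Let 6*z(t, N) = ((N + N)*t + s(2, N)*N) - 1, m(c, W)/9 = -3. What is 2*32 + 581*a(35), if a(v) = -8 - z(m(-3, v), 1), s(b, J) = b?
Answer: 3289/6 ≈ 548.17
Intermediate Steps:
m(c, W) = -27 (m(c, W) = 9*(-3) = -27)
z(t, N) = -⅙ + N/3 + N*t/3 (z(t, N) = (((N + N)*t + 2*N) - 1)/6 = (((2*N)*t + 2*N) - 1)/6 = ((2*N*t + 2*N) - 1)/6 = ((2*N + 2*N*t) - 1)/6 = (-1 + 2*N + 2*N*t)/6 = -⅙ + N/3 + N*t/3)
a(v) = ⅚ (a(v) = -8 - (-⅙ + (⅓)*1 + (⅓)*1*(-27)) = -8 - (-⅙ + ⅓ - 9) = -8 - 1*(-53/6) = -8 + 53/6 = ⅚)
2*32 + 581*a(35) = 2*32 + 581*(⅚) = 64 + 2905/6 = 3289/6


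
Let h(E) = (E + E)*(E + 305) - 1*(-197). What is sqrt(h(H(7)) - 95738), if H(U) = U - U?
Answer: I*sqrt(95541) ≈ 309.1*I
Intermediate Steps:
H(U) = 0
h(E) = 197 + 2*E*(305 + E) (h(E) = (2*E)*(305 + E) + 197 = 2*E*(305 + E) + 197 = 197 + 2*E*(305 + E))
sqrt(h(H(7)) - 95738) = sqrt((197 + 2*0**2 + 610*0) - 95738) = sqrt((197 + 2*0 + 0) - 95738) = sqrt((197 + 0 + 0) - 95738) = sqrt(197 - 95738) = sqrt(-95541) = I*sqrt(95541)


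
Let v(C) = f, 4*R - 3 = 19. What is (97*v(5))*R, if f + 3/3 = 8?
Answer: 7469/2 ≈ 3734.5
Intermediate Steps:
R = 11/2 (R = 3/4 + (1/4)*19 = 3/4 + 19/4 = 11/2 ≈ 5.5000)
f = 7 (f = -1 + 8 = 7)
v(C) = 7
(97*v(5))*R = (97*7)*(11/2) = 679*(11/2) = 7469/2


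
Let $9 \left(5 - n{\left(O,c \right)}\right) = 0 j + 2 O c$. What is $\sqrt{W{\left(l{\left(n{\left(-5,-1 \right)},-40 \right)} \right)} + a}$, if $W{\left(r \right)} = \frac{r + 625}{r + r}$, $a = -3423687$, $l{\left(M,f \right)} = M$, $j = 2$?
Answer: $\frac{i \sqrt{167756701}}{7} \approx 1850.3 i$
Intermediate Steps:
$n{\left(O,c \right)} = 5 - \frac{2 O c}{9}$ ($n{\left(O,c \right)} = 5 - \frac{0 \cdot 2 + 2 O c}{9} = 5 - \frac{0 + 2 O c}{9} = 5 - \frac{2 O c}{9}$)
$W{\left(r \right)} = \frac{625 + r}{2 r}$
$\sqrt{W{\left(l{\left(n{\left(-5,-1 \right)},-40 \right)} \right)} + a} = \sqrt{\frac{625 + \left(5 - \left(- \frac{10}{9}\right) \left(-1\right)\right)}{2 \left(5 - \left(- \frac{10}{9}\right) \left(-1\right)\right)} - 3423687} = \sqrt{\frac{625 + \left(5 - \frac{10}{9}\right)}{2 \left(5 - \frac{10}{9}\right)} - 3423687} = \sqrt{\frac{625 + \frac{35}{9}}{2 \cdot \frac{35}{9}} - 3423687} = \sqrt{\frac{1}{2} \cdot \frac{9}{35} \cdot \frac{5660}{9} - 3423687} = \sqrt{\frac{566}{7} - 3423687} = \sqrt{- \frac{23965243}{7}} = \frac{i \sqrt{167756701}}{7}$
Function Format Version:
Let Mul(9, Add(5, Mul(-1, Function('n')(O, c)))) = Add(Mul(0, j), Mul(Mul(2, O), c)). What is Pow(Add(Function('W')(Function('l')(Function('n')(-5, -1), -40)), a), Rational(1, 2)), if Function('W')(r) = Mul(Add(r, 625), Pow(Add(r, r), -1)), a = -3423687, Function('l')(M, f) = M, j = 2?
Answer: Mul(Rational(1, 7), I, Pow(167756701, Rational(1, 2))) ≈ Mul(1850.3, I)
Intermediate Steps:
Function('n')(O, c) = Add(5, Mul(Rational(-2, 9), O, c)) (Function('n')(O, c) = Add(5, Mul(Rational(-1, 9), Add(Mul(0, 2), Mul(Mul(2, O), c)))) = Add(5, Mul(Rational(-1, 9), Add(0, Mul(2, O, c)))) = Add(5, Mul(Rational(-1, 9), Mul(2, O, c))) = Add(5, Mul(Rational(-2, 9), O, c)))
Function('W')(r) = Mul(Rational(1, 2), Pow(r, -1), Add(625, r)) (Function('W')(r) = Mul(Add(625, r), Pow(Mul(2, r), -1)) = Mul(Add(625, r), Mul(Rational(1, 2), Pow(r, -1))) = Mul(Rational(1, 2), Pow(r, -1), Add(625, r)))
Pow(Add(Function('W')(Function('l')(Function('n')(-5, -1), -40)), a), Rational(1, 2)) = Pow(Add(Mul(Rational(1, 2), Pow(Add(5, Mul(Rational(-2, 9), -5, -1)), -1), Add(625, Add(5, Mul(Rational(-2, 9), -5, -1)))), -3423687), Rational(1, 2)) = Pow(Add(Mul(Rational(1, 2), Pow(Add(5, Rational(-10, 9)), -1), Add(625, Add(5, Rational(-10, 9)))), -3423687), Rational(1, 2)) = Pow(Add(Mul(Rational(1, 2), Pow(Rational(35, 9), -1), Add(625, Rational(35, 9))), -3423687), Rational(1, 2)) = Pow(Add(Mul(Rational(1, 2), Rational(9, 35), Rational(5660, 9)), -3423687), Rational(1, 2)) = Pow(Add(Rational(566, 7), -3423687), Rational(1, 2)) = Pow(Rational(-23965243, 7), Rational(1, 2)) = Mul(Rational(1, 7), I, Pow(167756701, Rational(1, 2)))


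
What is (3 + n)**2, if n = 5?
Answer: 64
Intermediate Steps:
(3 + n)**2 = (3 + 5)**2 = 8**2 = 64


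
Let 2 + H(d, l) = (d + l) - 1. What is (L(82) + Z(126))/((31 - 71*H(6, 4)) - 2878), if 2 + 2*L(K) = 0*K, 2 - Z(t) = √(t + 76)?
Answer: -1/3344 + √202/3344 ≈ 0.0039512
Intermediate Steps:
H(d, l) = -3 + d + l (H(d, l) = -2 + ((d + l) - 1) = -2 + (-1 + d + l) = -3 + d + l)
Z(t) = 2 - √(76 + t) (Z(t) = 2 - √(t + 76) = 2 - √(76 + t))
L(K) = -1 (L(K) = -1 + (0*K)/2 = -1 + (½)*0 = -1 + 0 = -1)
(L(82) + Z(126))/((31 - 71*H(6, 4)) - 2878) = (-1 + (2 - √(76 + 126)))/((31 - 71*(-3 + 6 + 4)) - 2878) = (-1 + (2 - √202))/((31 - 71*7) - 2878) = (1 - √202)/((31 - 497) - 2878) = (1 - √202)/(-466 - 2878) = (1 - √202)/(-3344) = (1 - √202)*(-1/3344) = -1/3344 + √202/3344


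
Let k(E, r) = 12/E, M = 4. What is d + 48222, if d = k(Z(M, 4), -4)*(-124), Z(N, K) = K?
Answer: 47850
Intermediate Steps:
d = -372 (d = (12/4)*(-124) = (12*(1/4))*(-124) = 3*(-124) = -372)
d + 48222 = -372 + 48222 = 47850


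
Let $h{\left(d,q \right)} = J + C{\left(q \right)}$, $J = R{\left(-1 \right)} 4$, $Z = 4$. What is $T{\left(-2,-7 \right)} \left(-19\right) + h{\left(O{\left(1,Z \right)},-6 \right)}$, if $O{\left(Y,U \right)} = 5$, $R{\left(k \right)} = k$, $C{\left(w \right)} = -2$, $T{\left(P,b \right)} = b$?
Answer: $127$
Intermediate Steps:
$J = -4$ ($J = \left(-1\right) 4 = -4$)
$h{\left(d,q \right)} = -6$ ($h{\left(d,q \right)} = -4 - 2 = -6$)
$T{\left(-2,-7 \right)} \left(-19\right) + h{\left(O{\left(1,Z \right)},-6 \right)} = \left(-7\right) \left(-19\right) - 6 = 133 - 6 = 127$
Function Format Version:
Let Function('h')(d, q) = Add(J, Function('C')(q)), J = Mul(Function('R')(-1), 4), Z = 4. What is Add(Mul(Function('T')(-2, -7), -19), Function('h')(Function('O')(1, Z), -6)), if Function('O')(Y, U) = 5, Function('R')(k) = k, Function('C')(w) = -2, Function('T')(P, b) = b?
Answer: 127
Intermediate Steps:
J = -4 (J = Mul(-1, 4) = -4)
Function('h')(d, q) = -6 (Function('h')(d, q) = Add(-4, -2) = -6)
Add(Mul(Function('T')(-2, -7), -19), Function('h')(Function('O')(1, Z), -6)) = Add(Mul(-7, -19), -6) = Add(133, -6) = 127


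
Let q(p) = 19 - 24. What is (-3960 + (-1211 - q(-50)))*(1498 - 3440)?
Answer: 10032372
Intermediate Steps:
q(p) = -5
(-3960 + (-1211 - q(-50)))*(1498 - 3440) = (-3960 + (-1211 - 1*(-5)))*(1498 - 3440) = (-3960 + (-1211 + 5))*(-1942) = (-3960 - 1206)*(-1942) = -5166*(-1942) = 10032372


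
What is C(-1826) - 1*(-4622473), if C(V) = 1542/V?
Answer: 4220317078/913 ≈ 4.6225e+6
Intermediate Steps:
C(-1826) - 1*(-4622473) = 1542/(-1826) - 1*(-4622473) = 1542*(-1/1826) + 4622473 = -771/913 + 4622473 = 4220317078/913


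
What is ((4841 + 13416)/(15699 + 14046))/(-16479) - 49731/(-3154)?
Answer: 24376480014427/1545989414670 ≈ 15.768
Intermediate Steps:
((4841 + 13416)/(15699 + 14046))/(-16479) - 49731/(-3154) = (18257/29745)*(-1/16479) - 49731*(-1/3154) = (18257*(1/29745))*(-1/16479) + 49731/3154 = (18257/29745)*(-1/16479) + 49731/3154 = -18257/490167855 + 49731/3154 = 24376480014427/1545989414670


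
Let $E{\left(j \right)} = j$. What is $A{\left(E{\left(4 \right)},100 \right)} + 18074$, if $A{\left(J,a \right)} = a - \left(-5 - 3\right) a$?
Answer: $18974$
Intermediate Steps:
$A{\left(J,a \right)} = 9 a$ ($A{\left(J,a \right)} = a - - 8 a = a + 8 a = 9 a$)
$A{\left(E{\left(4 \right)},100 \right)} + 18074 = 9 \cdot 100 + 18074 = 900 + 18074 = 18974$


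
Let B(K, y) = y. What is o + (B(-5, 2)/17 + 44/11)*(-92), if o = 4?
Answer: -6372/17 ≈ -374.82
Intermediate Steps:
o + (B(-5, 2)/17 + 44/11)*(-92) = 4 + (2/17 + 44/11)*(-92) = 4 + (2*(1/17) + 44*(1/11))*(-92) = 4 + (2/17 + 4)*(-92) = 4 + (70/17)*(-92) = 4 - 6440/17 = -6372/17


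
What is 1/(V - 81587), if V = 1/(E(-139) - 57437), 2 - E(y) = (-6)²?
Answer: -57471/4688886478 ≈ -1.2257e-5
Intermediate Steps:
E(y) = -34 (E(y) = 2 - 1*(-6)² = 2 - 1*36 = 2 - 36 = -34)
V = -1/57471 (V = 1/(-34 - 57437) = 1/(-57471) = -1/57471 ≈ -1.7400e-5)
1/(V - 81587) = 1/(-1/57471 - 81587) = 1/(-4688886478/57471) = -57471/4688886478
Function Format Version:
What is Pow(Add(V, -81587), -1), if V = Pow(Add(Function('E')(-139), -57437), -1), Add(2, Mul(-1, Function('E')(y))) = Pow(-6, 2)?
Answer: Rational(-57471, 4688886478) ≈ -1.2257e-5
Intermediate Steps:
Function('E')(y) = -34 (Function('E')(y) = Add(2, Mul(-1, Pow(-6, 2))) = Add(2, Mul(-1, 36)) = Add(2, -36) = -34)
V = Rational(-1, 57471) (V = Pow(Add(-34, -57437), -1) = Pow(-57471, -1) = Rational(-1, 57471) ≈ -1.7400e-5)
Pow(Add(V, -81587), -1) = Pow(Add(Rational(-1, 57471), -81587), -1) = Pow(Rational(-4688886478, 57471), -1) = Rational(-57471, 4688886478)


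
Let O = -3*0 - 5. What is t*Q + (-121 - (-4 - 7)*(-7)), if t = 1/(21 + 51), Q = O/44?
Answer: -627269/3168 ≈ -198.00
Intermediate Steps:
O = -5 (O = 0 - 5 = -5)
Q = -5/44 ≈ -0.11364
t = 1/72 ≈ 0.013889
t*Q + (-121 - (-4 - 7)*(-7)) = (1/72)*(-5/44) + (-121 - (-4 - 7)*(-7)) = -5/3168 + (-121 - (-11)*(-7)) = -5/3168 + (-121 - 1*77) = -5/3168 + (-121 - 77) = -5/3168 - 198 = -627269/3168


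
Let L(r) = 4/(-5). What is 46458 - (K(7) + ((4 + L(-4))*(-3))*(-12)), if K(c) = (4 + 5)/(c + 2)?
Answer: 231709/5 ≈ 46342.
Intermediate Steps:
L(r) = -4/5 (L(r) = 4*(-1/5) = -4/5)
K(c) = 9/(2 + c)
46458 - (K(7) + ((4 + L(-4))*(-3))*(-12)) = 46458 - (9/(2 + 7) + ((4 - 4/5)*(-3))*(-12)) = 46458 - (9/9 + ((16/5)*(-3))*(-12)) = 46458 - (9*(1/9) - 48/5*(-12)) = 46458 - (1 + 576/5) = 46458 - 1*581/5 = 46458 - 581/5 = 231709/5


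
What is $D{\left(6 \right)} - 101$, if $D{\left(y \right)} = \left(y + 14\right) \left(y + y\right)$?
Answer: $139$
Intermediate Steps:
$D{\left(y \right)} = 2 y \left(14 + y\right)$ ($D{\left(y \right)} = \left(14 + y\right) 2 y = 2 y \left(14 + y\right)$)
$D{\left(6 \right)} - 101 = 2 \cdot 6 \left(14 + 6\right) - 101 = 2 \cdot 6 \cdot 20 - 101 = 240 - 101 = 139$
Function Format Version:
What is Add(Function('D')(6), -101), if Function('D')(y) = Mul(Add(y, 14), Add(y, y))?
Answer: 139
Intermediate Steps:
Function('D')(y) = Mul(2, y, Add(14, y)) (Function('D')(y) = Mul(Add(14, y), Mul(2, y)) = Mul(2, y, Add(14, y)))
Add(Function('D')(6), -101) = Add(Mul(2, 6, Add(14, 6)), -101) = Add(Mul(2, 6, 20), -101) = Add(240, -101) = 139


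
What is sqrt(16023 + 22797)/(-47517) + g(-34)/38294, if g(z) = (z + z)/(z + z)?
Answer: 1/38294 - 2*sqrt(9705)/47517 ≈ -0.0041204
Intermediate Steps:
g(z) = 1 (g(z) = (2*z)/((2*z)) = (2*z)*(1/(2*z)) = 1)
sqrt(16023 + 22797)/(-47517) + g(-34)/38294 = sqrt(16023 + 22797)/(-47517) + 1/38294 = sqrt(38820)*(-1/47517) + 1*(1/38294) = (2*sqrt(9705))*(-1/47517) + 1/38294 = -2*sqrt(9705)/47517 + 1/38294 = 1/38294 - 2*sqrt(9705)/47517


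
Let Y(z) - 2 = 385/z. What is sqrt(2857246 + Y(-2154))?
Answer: sqrt(13256818432278)/2154 ≈ 1690.3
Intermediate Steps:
Y(z) = 2 + 385/z
sqrt(2857246 + Y(-2154)) = sqrt(2857246 + (2 + 385/(-2154))) = sqrt(2857246 + (2 + 385*(-1/2154))) = sqrt(2857246 + (2 - 385/2154)) = sqrt(2857246 + 3923/2154) = sqrt(6154511807/2154) = sqrt(13256818432278)/2154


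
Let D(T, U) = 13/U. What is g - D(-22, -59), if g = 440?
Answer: 25973/59 ≈ 440.22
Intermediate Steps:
g - D(-22, -59) = 440 - 13/(-59) = 440 - 13*(-1)/59 = 440 - 1*(-13/59) = 440 + 13/59 = 25973/59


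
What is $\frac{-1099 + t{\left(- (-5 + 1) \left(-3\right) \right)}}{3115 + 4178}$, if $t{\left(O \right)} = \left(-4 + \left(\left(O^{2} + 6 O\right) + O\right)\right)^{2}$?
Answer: $\frac{679}{2431} \approx 0.27931$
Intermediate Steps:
$t{\left(O \right)} = \left(-4 + O^{2} + 7 O\right)^{2}$ ($t{\left(O \right)} = \left(-4 + \left(O^{2} + 7 O\right)\right)^{2} = \left(-4 + O^{2} + 7 O\right)^{2}$)
$\frac{-1099 + t{\left(- (-5 + 1) \left(-3\right) \right)}}{3115 + 4178} = \frac{-1099 + \left(-4 + \left(- (-5 + 1) \left(-3\right)\right)^{2} + 7 - (-5 + 1) \left(-3\right)\right)^{2}}{3115 + 4178} = \frac{-1099 + \left(-4 + \left(\left(-1\right) \left(-4\right) \left(-3\right)\right)^{2} + 7 \left(-1\right) \left(-4\right) \left(-3\right)\right)^{2}}{7293} = \left(-1099 + \left(-4 + \left(4 \left(-3\right)\right)^{2} + 7 \cdot 4 \left(-3\right)\right)^{2}\right) \frac{1}{7293} = \left(-1099 + \left(-4 + \left(-12\right)^{2} + 7 \left(-12\right)\right)^{2}\right) \frac{1}{7293} = \left(-1099 + \left(-4 + 144 - 84\right)^{2}\right) \frac{1}{7293} = \left(-1099 + 56^{2}\right) \frac{1}{7293} = \left(-1099 + 3136\right) \frac{1}{7293} = 2037 \cdot \frac{1}{7293} = \frac{679}{2431}$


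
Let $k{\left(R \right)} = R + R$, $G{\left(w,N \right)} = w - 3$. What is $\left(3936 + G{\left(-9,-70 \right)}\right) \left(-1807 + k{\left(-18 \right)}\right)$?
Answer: $-7231932$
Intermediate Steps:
$G{\left(w,N \right)} = -3 + w$ ($G{\left(w,N \right)} = w - 3 = -3 + w$)
$k{\left(R \right)} = 2 R$
$\left(3936 + G{\left(-9,-70 \right)}\right) \left(-1807 + k{\left(-18 \right)}\right) = \left(3936 - 12\right) \left(-1807 + 2 \left(-18\right)\right) = \left(3936 - 12\right) \left(-1807 - 36\right) = 3924 \left(-1843\right) = -7231932$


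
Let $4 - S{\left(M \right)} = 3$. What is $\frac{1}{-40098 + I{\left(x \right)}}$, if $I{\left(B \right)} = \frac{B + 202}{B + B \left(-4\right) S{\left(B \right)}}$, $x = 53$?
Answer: $- \frac{53}{2125279} \approx -2.4938 \cdot 10^{-5}$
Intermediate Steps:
$S{\left(M \right)} = 1$ ($S{\left(M \right)} = 4 - 3 = 1$)
$I{\left(B \right)} = - \frac{202 + B}{3 B}$ ($I{\left(B \right)} = \frac{B + 202}{B + B \left(-4\right) 1} = \frac{202 + B}{B + - 4 B 1} = \frac{202 + B}{B - 4 B} = \frac{202 + B}{\left(-3\right) B} = \left(202 + B\right) \left(- \frac{1}{3 B}\right) = - \frac{202 + B}{3 B}$)
$\frac{1}{-40098 + I{\left(x \right)}} = \frac{1}{-40098 + \frac{-202 - 53}{3 \cdot 53}} = \frac{1}{-40098 + \frac{1}{3} \cdot \frac{1}{53} \left(-202 - 53\right)} = \frac{1}{-40098 + \frac{1}{3} \cdot \frac{1}{53} \left(-255\right)} = \frac{1}{-40098 - \frac{85}{53}} = \frac{1}{- \frac{2125279}{53}} = - \frac{53}{2125279}$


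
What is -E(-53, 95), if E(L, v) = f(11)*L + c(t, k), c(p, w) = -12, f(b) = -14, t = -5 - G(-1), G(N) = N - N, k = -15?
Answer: -730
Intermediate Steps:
G(N) = 0
t = -5 (t = -5 - 1*0 = -5 + 0 = -5)
E(L, v) = -12 - 14*L (E(L, v) = -14*L - 12 = -12 - 14*L)
-E(-53, 95) = -(-12 - 14*(-53)) = -(-12 + 742) = -1*730 = -730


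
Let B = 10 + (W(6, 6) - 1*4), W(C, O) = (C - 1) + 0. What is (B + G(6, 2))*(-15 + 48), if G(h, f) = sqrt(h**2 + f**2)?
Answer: 363 + 66*sqrt(10) ≈ 571.71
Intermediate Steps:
G(h, f) = sqrt(f**2 + h**2)
W(C, O) = -1 + C (W(C, O) = (-1 + C) + 0 = -1 + C)
B = 11 (B = 10 + ((-1 + 6) - 1*4) = 10 + (5 - 4) = 10 + 1 = 11)
(B + G(6, 2))*(-15 + 48) = (11 + sqrt(2**2 + 6**2))*(-15 + 48) = (11 + sqrt(4 + 36))*33 = (11 + sqrt(40))*33 = (11 + 2*sqrt(10))*33 = 363 + 66*sqrt(10)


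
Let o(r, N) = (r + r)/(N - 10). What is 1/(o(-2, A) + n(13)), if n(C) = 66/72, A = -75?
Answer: 1020/983 ≈ 1.0376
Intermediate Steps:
o(r, N) = 2*r/(-10 + N) (o(r, N) = (2*r)/(-10 + N) = 2*r/(-10 + N))
n(C) = 11/12 (n(C) = 66*(1/72) = 11/12)
1/(o(-2, A) + n(13)) = 1/(2*(-2)/(-10 - 75) + 11/12) = 1/(2*(-2)/(-85) + 11/12) = 1/(2*(-2)*(-1/85) + 11/12) = 1/(4/85 + 11/12) = 1/(983/1020) = 1020/983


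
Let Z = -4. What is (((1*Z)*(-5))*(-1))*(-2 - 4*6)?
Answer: 520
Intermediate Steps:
(((1*Z)*(-5))*(-1))*(-2 - 4*6) = (((1*(-4))*(-5))*(-1))*(-2 - 4*6) = (-4*(-5)*(-1))*(-2 - 24) = (20*(-1))*(-26) = -20*(-26) = 520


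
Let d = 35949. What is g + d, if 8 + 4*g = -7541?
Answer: 136247/4 ≈ 34062.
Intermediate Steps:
g = -7549/4 (g = -2 + (¼)*(-7541) = -2 - 7541/4 = -7549/4 ≈ -1887.3)
g + d = -7549/4 + 35949 = 136247/4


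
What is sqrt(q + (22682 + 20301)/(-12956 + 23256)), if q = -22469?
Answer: I*sqrt(23832934851)/1030 ≈ 149.88*I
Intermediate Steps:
sqrt(q + (22682 + 20301)/(-12956 + 23256)) = sqrt(-22469 + (22682 + 20301)/(-12956 + 23256)) = sqrt(-22469 + 42983/10300) = sqrt(-231387717/10300) = I*sqrt(23832934851)/1030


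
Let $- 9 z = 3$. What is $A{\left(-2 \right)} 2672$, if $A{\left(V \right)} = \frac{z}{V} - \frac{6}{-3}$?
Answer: $\frac{17368}{3} \approx 5789.3$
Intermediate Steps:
$z = - \frac{1}{3}$ ($z = \left(- \frac{1}{9}\right) 3 = - \frac{1}{3} \approx -0.33333$)
$A{\left(V \right)} = 2 - \frac{1}{3 V}$ ($A{\left(V \right)} = - \frac{1}{3 V} - \frac{6}{-3} = - \frac{1}{3 V} - -2 = - \frac{1}{3 V} + 2 = 2 - \frac{1}{3 V}$)
$A{\left(-2 \right)} 2672 = \left(2 - \frac{1}{3 \left(-2\right)}\right) 2672 = \left(2 - - \frac{1}{6}\right) 2672 = \left(2 + \frac{1}{6}\right) 2672 = \frac{13}{6} \cdot 2672 = \frac{17368}{3}$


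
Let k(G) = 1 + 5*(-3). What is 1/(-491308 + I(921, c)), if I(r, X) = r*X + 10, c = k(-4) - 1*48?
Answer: -1/548400 ≈ -1.8235e-6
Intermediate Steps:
k(G) = -14 (k(G) = 1 - 15 = -14)
c = -62 (c = -14 - 1*48 = -14 - 48 = -62)
I(r, X) = 10 + X*r (I(r, X) = X*r + 10 = 10 + X*r)
1/(-491308 + I(921, c)) = 1/(-491308 + (10 - 62*921)) = 1/(-491308 + (10 - 57102)) = 1/(-491308 - 57092) = 1/(-548400) = -1/548400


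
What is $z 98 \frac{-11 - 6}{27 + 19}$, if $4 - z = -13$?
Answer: $- \frac{14161}{23} \approx -615.7$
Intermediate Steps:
$z = 17$ ($z = 4 - -13 = 4 + 13 = 17$)
$z 98 \frac{-11 - 6}{27 + 19} = 17 \cdot 98 \frac{-11 - 6}{27 + 19} = 1666 \left(- \frac{17}{46}\right) = - \frac{14161}{23}$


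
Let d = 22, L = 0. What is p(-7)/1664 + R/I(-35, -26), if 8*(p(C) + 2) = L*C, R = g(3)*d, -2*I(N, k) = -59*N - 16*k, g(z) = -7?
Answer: 253775/2064192 ≈ 0.12294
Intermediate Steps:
I(N, k) = 8*k + 59*N/2 (I(N, k) = -(-59*N - 16*k)/2 = 8*k + 59*N/2)
R = -154 (R = -7*22 = -154)
p(C) = -2 (p(C) = -2 + (0*C)/8 = -2 + (⅛)*0 = -2 + 0 = -2)
p(-7)/1664 + R/I(-35, -26) = -2/1664 - 154/(8*(-26) + (59/2)*(-35)) = -2*1/1664 - 154/(-208 - 2065/2) = -1/832 - 154/(-2481/2) = -1/832 - 154*(-2/2481) = -1/832 + 308/2481 = 253775/2064192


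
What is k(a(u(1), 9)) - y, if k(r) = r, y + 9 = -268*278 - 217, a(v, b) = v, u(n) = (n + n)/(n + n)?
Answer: 74731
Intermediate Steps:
u(n) = 1 (u(n) = (2*n)/((2*n)) = (2*n)*(1/(2*n)) = 1)
y = -74730 (y = -9 + (-268*278 - 217) = -9 + (-74504 - 217) = -9 - 74721 = -74730)
k(a(u(1), 9)) - y = 1 - 1*(-74730) = 1 + 74730 = 74731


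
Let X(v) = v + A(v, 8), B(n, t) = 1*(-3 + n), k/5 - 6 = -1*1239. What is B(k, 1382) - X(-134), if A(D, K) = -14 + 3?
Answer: -6023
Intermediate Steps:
A(D, K) = -11
k = -6165 (k = 30 + 5*(-1*1239) = 30 + 5*(-1239) = 30 - 6195 = -6165)
B(n, t) = -3 + n
X(v) = -11 + v (X(v) = v - 11 = -11 + v)
B(k, 1382) - X(-134) = (-3 - 6165) - (-11 - 134) = -6168 - 1*(-145) = -6168 + 145 = -6023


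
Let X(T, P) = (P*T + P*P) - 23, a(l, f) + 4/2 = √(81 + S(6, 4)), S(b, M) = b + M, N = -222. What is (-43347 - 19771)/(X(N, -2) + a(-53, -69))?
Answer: -1213587/8129 + 2869*√91/8129 ≈ -145.92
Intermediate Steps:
S(b, M) = M + b
a(l, f) = -2 + √91 (a(l, f) = -2 + √(81 + (4 + 6)) = -2 + √(81 + 10) = -2 + √91)
X(T, P) = -23 + P² + P*T (X(T, P) = (P*T + P²) - 23 = (P² + P*T) - 23 = -23 + P² + P*T)
(-43347 - 19771)/(X(N, -2) + a(-53, -69)) = (-43347 - 19771)/((-23 + (-2)² - 2*(-222)) + (-2 + √91)) = -63118/((-23 + 4 + 444) + (-2 + √91)) = -63118/(425 + (-2 + √91)) = -63118/(423 + √91)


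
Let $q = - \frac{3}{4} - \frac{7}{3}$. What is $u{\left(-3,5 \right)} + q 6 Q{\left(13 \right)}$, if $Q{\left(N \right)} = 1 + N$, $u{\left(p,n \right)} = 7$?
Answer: $-252$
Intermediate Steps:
$q = - \frac{37}{12}$ ($q = \left(-3\right) \frac{1}{4} - \frac{7}{3} = - \frac{3}{4} - \frac{7}{3} = - \frac{37}{12} \approx -3.0833$)
$u{\left(-3,5 \right)} + q 6 Q{\left(13 \right)} = 7 + \left(- \frac{37}{12}\right) 6 \left(1 + 13\right) = 7 - 259 = -252$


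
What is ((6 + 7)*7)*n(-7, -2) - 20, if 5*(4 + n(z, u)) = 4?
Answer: -1556/5 ≈ -311.20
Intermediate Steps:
n(z, u) = -16/5 (n(z, u) = -4 + (⅕)*4 = -4 + ⅘ = -16/5)
((6 + 7)*7)*n(-7, -2) - 20 = ((6 + 7)*7)*(-16/5) - 20 = (13*7)*(-16/5) - 20 = 91*(-16/5) - 20 = -1456/5 - 20 = -1556/5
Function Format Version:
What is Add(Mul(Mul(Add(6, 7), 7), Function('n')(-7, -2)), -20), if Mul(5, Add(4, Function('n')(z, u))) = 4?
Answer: Rational(-1556, 5) ≈ -311.20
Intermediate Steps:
Function('n')(z, u) = Rational(-16, 5) (Function('n')(z, u) = Add(-4, Mul(Rational(1, 5), 4)) = Add(-4, Rational(4, 5)) = Rational(-16, 5))
Add(Mul(Mul(Add(6, 7), 7), Function('n')(-7, -2)), -20) = Add(Mul(Mul(Add(6, 7), 7), Rational(-16, 5)), -20) = Add(Mul(Mul(13, 7), Rational(-16, 5)), -20) = Add(Mul(91, Rational(-16, 5)), -20) = Add(Rational(-1456, 5), -20) = Rational(-1556, 5)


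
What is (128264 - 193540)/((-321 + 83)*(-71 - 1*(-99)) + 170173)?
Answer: -65276/163509 ≈ -0.39922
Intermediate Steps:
(128264 - 193540)/((-321 + 83)*(-71 - 1*(-99)) + 170173) = -65276/(-238*(-71 + 99) + 170173) = -65276/(-238*28 + 170173) = -65276/(-6664 + 170173) = -65276/163509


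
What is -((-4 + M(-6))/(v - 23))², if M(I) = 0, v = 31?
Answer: -¼ ≈ -0.25000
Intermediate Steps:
-((-4 + M(-6))/(v - 23))² = -((-4 + 0)/(31 - 23))² = -(-4/8)² = -(-4*⅛)² = -(-½)² = -1*¼ = -¼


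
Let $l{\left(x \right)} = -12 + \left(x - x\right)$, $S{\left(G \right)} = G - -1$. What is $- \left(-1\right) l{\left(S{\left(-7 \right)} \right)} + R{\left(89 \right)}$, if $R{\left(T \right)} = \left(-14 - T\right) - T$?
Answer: $-204$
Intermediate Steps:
$S{\left(G \right)} = 1 + G$ ($S{\left(G \right)} = G + 1 = 1 + G$)
$l{\left(x \right)} = -12$ ($l{\left(x \right)} = -12 + 0 = -12$)
$R{\left(T \right)} = -14 - 2 T$
$- \left(-1\right) l{\left(S{\left(-7 \right)} \right)} + R{\left(89 \right)} = - \left(-1\right) \left(-12\right) - 192 = \left(-1\right) 12 - 192 = -12 - 192 = -204$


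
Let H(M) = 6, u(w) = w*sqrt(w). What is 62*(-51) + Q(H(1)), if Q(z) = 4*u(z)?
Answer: -3162 + 24*sqrt(6) ≈ -3103.2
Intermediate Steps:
u(w) = w**(3/2)
Q(z) = 4*z**(3/2)
62*(-51) + Q(H(1)) = 62*(-51) + 4*6**(3/2) = -3162 + 4*(6*sqrt(6)) = -3162 + 24*sqrt(6)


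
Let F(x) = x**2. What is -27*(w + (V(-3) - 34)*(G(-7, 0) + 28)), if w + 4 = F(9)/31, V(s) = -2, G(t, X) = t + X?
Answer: 633933/31 ≈ 20449.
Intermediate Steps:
G(t, X) = X + t
w = -43/31 (w = -4 + 9**2/31 = -4 + 81*(1/31) = -4 + 81/31 = -43/31 ≈ -1.3871)
-27*(w + (V(-3) - 34)*(G(-7, 0) + 28)) = -27*(-43/31 + (-2 - 34)*((0 - 7) + 28)) = -27*(-43/31 - 36*(-7 + 28)) = -27*(-43/31 - 36*21) = -27*(-43/31 - 756) = -27*(-23479/31) = 633933/31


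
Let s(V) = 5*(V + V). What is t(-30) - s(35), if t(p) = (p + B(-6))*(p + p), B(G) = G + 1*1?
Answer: 1750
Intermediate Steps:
B(G) = 1 + G (B(G) = G + 1 = 1 + G)
t(p) = 2*p*(-5 + p) (t(p) = (p + (1 - 6))*(p + p) = (p - 5)*(2*p) = (-5 + p)*(2*p) = 2*p*(-5 + p))
s(V) = 10*V (s(V) = 5*(2*V) = 10*V)
t(-30) - s(35) = 2*(-30)*(-5 - 30) - 10*35 = 2*(-30)*(-35) - 1*350 = 2100 - 350 = 1750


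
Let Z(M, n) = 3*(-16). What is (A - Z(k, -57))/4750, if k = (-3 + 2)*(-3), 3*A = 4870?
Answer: 2507/7125 ≈ 0.35186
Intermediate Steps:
A = 4870/3 (A = (⅓)*4870 = 4870/3 ≈ 1623.3)
k = 3 (k = -1*(-3) = 3)
Z(M, n) = -48
(A - Z(k, -57))/4750 = (4870/3 - 1*(-48))/4750 = (4870/3 + 48)*(1/4750) = (5014/3)*(1/4750) = 2507/7125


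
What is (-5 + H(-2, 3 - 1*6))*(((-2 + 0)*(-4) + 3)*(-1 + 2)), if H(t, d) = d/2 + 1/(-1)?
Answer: -165/2 ≈ -82.500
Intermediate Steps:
H(t, d) = -1 + d/2 (H(t, d) = d*(½) + 1*(-1) = d/2 - 1 = -1 + d/2)
(-5 + H(-2, 3 - 1*6))*(((-2 + 0)*(-4) + 3)*(-1 + 2)) = (-5 + (-1 + (3 - 1*6)/2))*(((-2 + 0)*(-4) + 3)*(-1 + 2)) = (-5 + (-1 + (3 - 6)/2))*((-2*(-4) + 3)*1) = (-5 + (-1 + (½)*(-3)))*((8 + 3)*1) = (-5 + (-1 - 3/2))*(11*1) = (-5 - 5/2)*11 = -15/2*11 = -165/2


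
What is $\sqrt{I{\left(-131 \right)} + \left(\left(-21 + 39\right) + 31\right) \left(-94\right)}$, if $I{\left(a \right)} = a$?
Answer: $i \sqrt{4737} \approx 68.826 i$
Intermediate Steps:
$\sqrt{I{\left(-131 \right)} + \left(\left(-21 + 39\right) + 31\right) \left(-94\right)} = \sqrt{-131 + \left(\left(-21 + 39\right) + 31\right) \left(-94\right)} = \sqrt{-131 + \left(18 + 31\right) \left(-94\right)} = \sqrt{-131 + 49 \left(-94\right)} = \sqrt{-131 - 4606} = \sqrt{-4737} = i \sqrt{4737}$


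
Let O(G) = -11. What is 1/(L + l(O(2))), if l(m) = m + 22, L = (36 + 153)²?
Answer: 1/35732 ≈ 2.7986e-5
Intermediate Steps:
L = 35721 (L = 189² = 35721)
l(m) = 22 + m
1/(L + l(O(2))) = 1/(35721 + (22 - 11)) = 1/(35721 + 11) = 1/35732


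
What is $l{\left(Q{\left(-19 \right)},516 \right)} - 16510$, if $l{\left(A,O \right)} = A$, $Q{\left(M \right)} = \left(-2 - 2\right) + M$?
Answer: $-16533$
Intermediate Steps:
$Q{\left(M \right)} = -4 + M$
$l{\left(Q{\left(-19 \right)},516 \right)} - 16510 = \left(-4 - 19\right) - 16510 = -23 - 16510 = -16533$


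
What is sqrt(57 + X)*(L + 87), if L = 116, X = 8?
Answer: 203*sqrt(65) ≈ 1636.6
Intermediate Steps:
sqrt(57 + X)*(L + 87) = sqrt(57 + 8)*(116 + 87) = sqrt(65)*203 = 203*sqrt(65)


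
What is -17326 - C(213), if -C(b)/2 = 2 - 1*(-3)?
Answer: -17316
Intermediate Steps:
C(b) = -10 (C(b) = -2*(2 - 1*(-3)) = -2*(2 + 3) = -2*5 = -10)
-17326 - C(213) = -17326 - 1*(-10) = -17326 + 10 = -17316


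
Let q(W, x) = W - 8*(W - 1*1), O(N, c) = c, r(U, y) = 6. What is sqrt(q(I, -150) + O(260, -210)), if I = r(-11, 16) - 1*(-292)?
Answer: 4*I*sqrt(143) ≈ 47.833*I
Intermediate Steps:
I = 298 (I = 6 - 1*(-292) = 6 + 292 = 298)
q(W, x) = 8 - 7*W (q(W, x) = W - 8*(W - 1) = W - 8*(-1 + W) = W + (8 - 8*W) = 8 - 7*W)
sqrt(q(I, -150) + O(260, -210)) = sqrt((8 - 7*298) - 210) = sqrt((8 - 2086) - 210) = sqrt(-2078 - 210) = sqrt(-2288) = 4*I*sqrt(143)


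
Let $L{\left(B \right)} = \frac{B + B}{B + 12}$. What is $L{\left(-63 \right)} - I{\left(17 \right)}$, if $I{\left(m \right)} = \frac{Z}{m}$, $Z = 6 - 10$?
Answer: $\frac{46}{17} \approx 2.7059$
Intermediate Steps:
$Z = -4$ ($Z = 6 - 10 = -4$)
$L{\left(B \right)} = \frac{2 B}{12 + B}$
$I{\left(m \right)} = - \frac{4}{m}$
$L{\left(-63 \right)} - I{\left(17 \right)} = 2 \left(-63\right) \frac{1}{12 - 63} - - \frac{4}{17} = 2 \left(-63\right) \frac{1}{-51} - \left(-4\right) \frac{1}{17} = 2 \left(-63\right) \left(- \frac{1}{51}\right) - - \frac{4}{17} = \frac{42}{17} + \frac{4}{17} = \frac{46}{17}$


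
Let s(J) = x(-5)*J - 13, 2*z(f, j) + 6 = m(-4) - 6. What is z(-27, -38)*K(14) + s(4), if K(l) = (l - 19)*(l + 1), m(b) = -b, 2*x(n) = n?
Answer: 277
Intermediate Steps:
x(n) = n/2
z(f, j) = -4 (z(f, j) = -3 + (-1*(-4) - 6)/2 = -3 + (4 - 6)/2 = -3 + (½)*(-2) = -3 - 1 = -4)
s(J) = -13 - 5*J/2 (s(J) = ((½)*(-5))*J - 13 = -5*J/2 - 13 = -13 - 5*J/2)
K(l) = (1 + l)*(-19 + l) (K(l) = (-19 + l)*(1 + l) = (1 + l)*(-19 + l))
z(-27, -38)*K(14) + s(4) = -4*(-19 + 14² - 18*14) + (-13 - 5/2*4) = -4*(-19 + 196 - 252) + (-13 - 10) = -4*(-75) - 23 = 300 - 23 = 277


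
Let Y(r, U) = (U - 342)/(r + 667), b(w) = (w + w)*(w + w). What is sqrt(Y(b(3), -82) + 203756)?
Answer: 2*sqrt(25174437733)/703 ≈ 451.39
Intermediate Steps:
b(w) = 4*w**2 (b(w) = (2*w)*(2*w) = 4*w**2)
Y(r, U) = (-342 + U)/(667 + r)
sqrt(Y(b(3), -82) + 203756) = sqrt((-342 - 82)/(667 + 4*3**2) + 203756) = sqrt(-424/(667 + 4*9) + 203756) = sqrt(-424/(667 + 36) + 203756) = sqrt(-424/703 + 203756) = sqrt(143240044/703) = 2*sqrt(25174437733)/703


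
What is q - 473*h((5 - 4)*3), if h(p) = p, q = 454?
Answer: -965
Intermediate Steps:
q - 473*h((5 - 4)*3) = 454 - 473*(5 - 4)*3 = 454 - 473*3 = 454 - 1419 = -965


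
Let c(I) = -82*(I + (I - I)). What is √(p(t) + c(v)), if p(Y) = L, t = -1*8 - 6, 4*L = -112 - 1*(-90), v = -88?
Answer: √28842/2 ≈ 84.915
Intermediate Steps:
L = -11/2 (L = (-112 - 1*(-90))/4 = (-112 + 90)/4 = (¼)*(-22) = -11/2 ≈ -5.5000)
c(I) = -82*I (c(I) = -82*(I + 0) = -82*I)
t = -14 (t = -8 - 6 = -14)
p(Y) = -11/2
√(p(t) + c(v)) = √(-11/2 - 82*(-88)) = √(-11/2 + 7216) = √(14421/2) = √28842/2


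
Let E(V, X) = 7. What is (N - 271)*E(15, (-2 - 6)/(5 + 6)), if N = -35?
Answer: -2142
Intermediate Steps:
(N - 271)*E(15, (-2 - 6)/(5 + 6)) = (-35 - 271)*7 = -306*7 = -2142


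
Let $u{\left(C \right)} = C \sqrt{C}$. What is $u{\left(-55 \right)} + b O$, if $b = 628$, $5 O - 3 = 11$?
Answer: $\frac{8792}{5} - 55 i \sqrt{55} \approx 1758.4 - 407.89 i$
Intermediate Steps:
$O = \frac{14}{5}$ ($O = \frac{3}{5} + \frac{1}{5} \cdot 11 = \frac{3}{5} + \frac{11}{5} = \frac{14}{5} \approx 2.8$)
$u{\left(C \right)} = C^{\frac{3}{2}}$
$u{\left(-55 \right)} + b O = \left(-55\right)^{\frac{3}{2}} + 628 \cdot \frac{14}{5} = - 55 i \sqrt{55} + \frac{8792}{5} = \frac{8792}{5} - 55 i \sqrt{55}$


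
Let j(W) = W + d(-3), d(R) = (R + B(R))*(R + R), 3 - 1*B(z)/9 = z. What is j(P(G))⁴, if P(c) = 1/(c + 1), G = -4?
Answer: 713283282721/81 ≈ 8.8060e+9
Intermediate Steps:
B(z) = 27 - 9*z
P(c) = 1/(1 + c)
d(R) = 2*R*(27 - 8*R) (d(R) = (R + (27 - 9*R))*(R + R) = (27 - 8*R)*(2*R) = 2*R*(27 - 8*R))
j(W) = -306 + W (j(W) = W + 2*(-3)*(27 - 8*(-3)) = W + 2*(-3)*(27 + 24) = W + 2*(-3)*51 = W - 306 = -306 + W)
j(P(G))⁴ = (-306 + 1/(1 - 4))⁴ = (-306 + 1/(-3))⁴ = (-306 - ⅓)⁴ = (-919/3)⁴ = 713283282721/81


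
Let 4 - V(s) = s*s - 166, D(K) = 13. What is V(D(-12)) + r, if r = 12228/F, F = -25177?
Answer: 12949/25177 ≈ 0.51432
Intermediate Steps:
V(s) = 170 - s**2 (V(s) = 4 - (s*s - 166) = 4 - (s**2 - 166) = 4 - (-166 + s**2) = 4 + (166 - s**2) = 170 - s**2)
r = -12228/25177 (r = 12228/(-25177) = 12228*(-1/25177) = -12228/25177 ≈ -0.48568)
V(D(-12)) + r = (170 - 1*13**2) - 12228/25177 = (170 - 1*169) - 12228/25177 = (170 - 169) - 12228/25177 = 1 - 12228/25177 = 12949/25177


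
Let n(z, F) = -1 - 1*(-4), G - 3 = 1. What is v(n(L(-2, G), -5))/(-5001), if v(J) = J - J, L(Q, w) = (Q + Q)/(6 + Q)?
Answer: 0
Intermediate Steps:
G = 4 (G = 3 + 1 = 4)
L(Q, w) = 2*Q/(6 + Q) (L(Q, w) = (2*Q)/(6 + Q) = 2*Q/(6 + Q))
n(z, F) = 3 (n(z, F) = -1 + 4 = 3)
v(J) = 0
v(n(L(-2, G), -5))/(-5001) = 0/(-5001) = 0*(-1/5001) = 0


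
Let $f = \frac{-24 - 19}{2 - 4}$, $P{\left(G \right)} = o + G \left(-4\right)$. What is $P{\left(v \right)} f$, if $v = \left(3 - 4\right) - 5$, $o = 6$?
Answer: $645$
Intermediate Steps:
$v = -6$ ($v = -1 - 5 = -6$)
$P{\left(G \right)} = 6 - 4 G$ ($P{\left(G \right)} = 6 + G \left(-4\right) = 6 - 4 G$)
$f = \frac{43}{2}$ ($f = - \frac{43}{-2} = \left(-43\right) \left(- \frac{1}{2}\right) = \frac{43}{2} \approx 21.5$)
$P{\left(v \right)} f = \left(6 - -24\right) \frac{43}{2} = \left(6 + 24\right) \frac{43}{2} = 30 \cdot \frac{43}{2} = 645$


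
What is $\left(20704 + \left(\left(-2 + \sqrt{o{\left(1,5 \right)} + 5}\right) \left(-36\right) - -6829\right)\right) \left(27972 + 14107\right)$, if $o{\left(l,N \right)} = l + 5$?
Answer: $1161590795 - 1514844 \sqrt{11} \approx 1.1566 \cdot 10^{9}$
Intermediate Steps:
$o{\left(l,N \right)} = 5 + l$
$\left(20704 + \left(\left(-2 + \sqrt{o{\left(1,5 \right)} + 5}\right) \left(-36\right) - -6829\right)\right) \left(27972 + 14107\right) = \left(20704 + \left(\left(-2 + \sqrt{\left(5 + 1\right) + 5}\right) \left(-36\right) - -6829\right)\right) \left(27972 + 14107\right) = \left(20704 + \left(\left(-2 + \sqrt{6 + 5}\right) \left(-36\right) + 6829\right)\right) 42079 = \left(20704 + \left(\left(-2 + \sqrt{11}\right) \left(-36\right) + 6829\right)\right) 42079 = \left(20704 + \left(\left(72 - 36 \sqrt{11}\right) + 6829\right)\right) 42079 = \left(20704 + \left(6901 - 36 \sqrt{11}\right)\right) 42079 = \left(27605 - 36 \sqrt{11}\right) 42079 = 1161590795 - 1514844 \sqrt{11}$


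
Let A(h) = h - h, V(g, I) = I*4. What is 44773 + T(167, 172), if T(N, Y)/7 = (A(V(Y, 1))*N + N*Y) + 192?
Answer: 247185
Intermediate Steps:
V(g, I) = 4*I
A(h) = 0
T(N, Y) = 1344 + 7*N*Y (T(N, Y) = 7*((0*N + N*Y) + 192) = 7*((0 + N*Y) + 192) = 7*(N*Y + 192) = 7*(192 + N*Y) = 1344 + 7*N*Y)
44773 + T(167, 172) = 44773 + (1344 + 7*167*172) = 44773 + (1344 + 201068) = 44773 + 202412 = 247185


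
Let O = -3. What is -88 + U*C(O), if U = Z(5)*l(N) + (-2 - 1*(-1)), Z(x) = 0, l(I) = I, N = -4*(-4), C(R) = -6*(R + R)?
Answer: -124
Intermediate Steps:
C(R) = -12*R
N = 16
U = -1 (U = 0*16 + (-2 - 1*(-1)) = 0 + (-2 + 1) = 0 - 1 = -1)
-88 + U*C(O) = -88 - (-12)*(-3) = -88 - 1*36 = -88 - 36 = -124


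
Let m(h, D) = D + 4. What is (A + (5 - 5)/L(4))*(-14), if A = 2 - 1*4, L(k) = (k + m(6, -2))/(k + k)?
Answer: 28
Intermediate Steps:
m(h, D) = 4 + D
L(k) = (2 + k)/(2*k) (L(k) = (k + (4 - 2))/(k + k) = (k + 2)/((2*k)) = (2 + k)*(1/(2*k)) = (2 + k)/(2*k))
A = -2 (A = 2 - 4 = -2)
(A + (5 - 5)/L(4))*(-14) = (-2 + (5 - 5)/(((½)*(2 + 4)/4)))*(-14) = (-2 + 0/(((½)*(¼)*6)))*(-14) = (-2 + 0/(¾))*(-14) = (-2 + 0*(4/3))*(-14) = (-2 + 0)*(-14) = -2*(-14) = 28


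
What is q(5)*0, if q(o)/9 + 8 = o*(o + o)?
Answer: 0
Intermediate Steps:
q(o) = -72 + 18*o² (q(o) = -72 + 9*(o*(o + o)) = -72 + 9*(o*(2*o)) = -72 + 9*(2*o²) = -72 + 18*o²)
q(5)*0 = (-72 + 18*5²)*0 = (-72 + 18*25)*0 = (-72 + 450)*0 = 378*0 = 0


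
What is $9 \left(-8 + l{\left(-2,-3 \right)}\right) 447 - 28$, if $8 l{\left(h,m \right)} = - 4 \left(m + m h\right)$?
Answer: $- \frac{76493}{2} \approx -38247.0$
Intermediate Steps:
$l{\left(h,m \right)} = - \frac{m}{2} - \frac{h m}{2}$ ($l{\left(h,m \right)} = \frac{\left(-4\right) \left(m + m h\right)}{8} = \frac{\left(-4\right) \left(m + h m\right)}{8} = \frac{- 4 m - 4 h m}{8} = - \frac{m}{2} - \frac{h m}{2}$)
$9 \left(-8 + l{\left(-2,-3 \right)}\right) 447 - 28 = 9 \left(-8 - - \frac{3 \left(1 - 2\right)}{2}\right) 447 - 28 = 9 \left(-8 - \left(- \frac{3}{2}\right) \left(-1\right)\right) 447 - 28 = 9 \left(-8 - \frac{3}{2}\right) 447 - 28 = 9 \left(- \frac{19}{2}\right) 447 - 28 = \left(- \frac{171}{2}\right) 447 - 28 = - \frac{76437}{2} - 28 = - \frac{76493}{2}$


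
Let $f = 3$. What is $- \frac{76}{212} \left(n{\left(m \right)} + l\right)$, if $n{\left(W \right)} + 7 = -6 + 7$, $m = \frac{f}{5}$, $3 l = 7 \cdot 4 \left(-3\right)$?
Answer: $\frac{646}{53} \approx 12.189$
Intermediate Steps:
$l = -28$ ($l = \frac{7 \cdot 4 \left(-3\right)}{3} = \frac{28 \left(-3\right)}{3} = \frac{1}{3} \left(-84\right) = -28$)
$m = \frac{3}{5} \approx 0.6$
$n{\left(W \right)} = -6$ ($n{\left(W \right)} = -7 + \left(-6 + 7\right) = -7 + 1 = -6$)
$- \frac{76}{212} \left(n{\left(m \right)} + l\right) = - \frac{76}{212} \left(-6 - 28\right) = \left(-76\right) \frac{1}{212} \left(-34\right) = \left(- \frac{19}{53}\right) \left(-34\right) = \frac{646}{53}$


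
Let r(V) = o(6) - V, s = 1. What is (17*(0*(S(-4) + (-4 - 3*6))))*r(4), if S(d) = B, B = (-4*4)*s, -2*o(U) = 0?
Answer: 0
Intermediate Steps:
o(U) = 0 (o(U) = -½*0 = 0)
B = -16 (B = -4*4*1 = -16*1 = -16)
S(d) = -16
r(V) = -V (r(V) = 0 - V = -V)
(17*(0*(S(-4) + (-4 - 3*6))))*r(4) = (17*(0*(-16 + (-4 - 3*6))))*(-1*4) = (17*(0*(-16 + (-4 - 18))))*(-4) = (17*(0*(-16 - 22)))*(-4) = (17*(0*(-38)))*(-4) = (17*0)*(-4) = 0*(-4) = 0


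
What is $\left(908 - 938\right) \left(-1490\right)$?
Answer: $44700$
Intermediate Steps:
$\left(908 - 938\right) \left(-1490\right) = \left(-30\right) \left(-1490\right) = 44700$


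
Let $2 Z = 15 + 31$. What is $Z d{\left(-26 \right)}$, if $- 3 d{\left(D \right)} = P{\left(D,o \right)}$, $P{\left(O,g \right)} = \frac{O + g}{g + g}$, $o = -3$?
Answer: $- \frac{667}{18} \approx -37.056$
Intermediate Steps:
$P{\left(O,g \right)} = \frac{O + g}{2 g}$
$d{\left(D \right)} = - \frac{1}{6} + \frac{D}{18}$ ($d{\left(D \right)} = - \frac{\frac{1}{2} \frac{1}{-3} \left(D - 3\right)}{3} = - \frac{\frac{1}{2} \left(- \frac{1}{3}\right) \left(-3 + D\right)}{3} = - \frac{\frac{1}{2} - \frac{D}{6}}{3} = - \frac{1}{6} + \frac{D}{18}$)
$Z = 23$ ($Z = \frac{15 + 31}{2} = \frac{1}{2} \cdot 46 = 23$)
$Z d{\left(-26 \right)} = 23 \left(- \frac{1}{6} + \frac{1}{18} \left(-26\right)\right) = 23 \left(- \frac{1}{6} - \frac{13}{9}\right) = 23 \left(- \frac{29}{18}\right) = - \frac{667}{18}$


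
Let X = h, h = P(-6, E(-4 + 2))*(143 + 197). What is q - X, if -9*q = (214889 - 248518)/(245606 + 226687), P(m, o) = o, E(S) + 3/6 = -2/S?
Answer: -722574661/4250637 ≈ -169.99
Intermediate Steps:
E(S) = -½ - 2/S
q = 33629/4250637 (q = -(214889 - 248518)/(9*(245606 + 226687)) = -(-33629)/(9*472293) = -⅑*(-33629/472293) = 33629/4250637 ≈ 0.0079115)
h = 170 (h = ((-4 - (-4 + 2))/(2*(-4 + 2)))*(143 + 197) = ((½)*(-4 - 1*(-2))/(-2))*340 = ((½)*(-½)*(-4 + 2))*340 = ((½)*(-½)*(-2))*340 = (½)*340 = 170)
X = 170
q - X = 33629/4250637 - 1*170 = 33629/4250637 - 170 = -722574661/4250637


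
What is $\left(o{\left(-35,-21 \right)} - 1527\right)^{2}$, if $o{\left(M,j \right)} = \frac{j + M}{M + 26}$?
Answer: $\frac{187333969}{81} \approx 2.3128 \cdot 10^{6}$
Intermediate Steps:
$o{\left(M,j \right)} = \frac{M + j}{26 + M}$
$\left(o{\left(-35,-21 \right)} - 1527\right)^{2} = \left(\frac{-35 - 21}{26 - 35} - 1527\right)^{2} = \left(\frac{1}{-9} \left(-56\right) - 1527\right)^{2} = \left(\left(- \frac{1}{9}\right) \left(-56\right) - 1527\right)^{2} = \left(\frac{56}{9} - 1527\right)^{2} = \left(- \frac{13687}{9}\right)^{2} = \frac{187333969}{81}$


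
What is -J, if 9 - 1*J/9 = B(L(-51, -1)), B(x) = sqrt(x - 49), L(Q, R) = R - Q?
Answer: -72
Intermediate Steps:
B(x) = sqrt(-49 + x)
J = 72 (J = 81 - 9*sqrt(-49 + (-1 - 1*(-51))) = 81 - 9*sqrt(-49 + (-1 + 51)) = 81 - 9*sqrt(-49 + 50) = 81 - 9*sqrt(1) = 81 - 9*1 = 81 - 9 = 72)
-J = -1*72 = -72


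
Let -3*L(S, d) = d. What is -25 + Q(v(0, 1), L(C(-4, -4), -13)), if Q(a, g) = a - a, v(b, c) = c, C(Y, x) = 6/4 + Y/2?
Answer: -25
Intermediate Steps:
C(Y, x) = 3/2 + Y/2 (C(Y, x) = 6*(1/4) + Y*(1/2) = 3/2 + Y/2)
L(S, d) = -d/3
Q(a, g) = 0
-25 + Q(v(0, 1), L(C(-4, -4), -13)) = -25 + 0 = -25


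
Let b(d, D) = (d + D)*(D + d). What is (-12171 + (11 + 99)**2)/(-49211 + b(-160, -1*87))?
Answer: -71/11798 ≈ -0.0060180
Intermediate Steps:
b(d, D) = (D + d)**2 (b(d, D) = (D + d)*(D + d) = (D + d)**2)
(-12171 + (11 + 99)**2)/(-49211 + b(-160, -1*87)) = (-12171 + (11 + 99)**2)/(-49211 + (-1*87 - 160)**2) = (-12171 + 110**2)/(-49211 + (-87 - 160)**2) = (-12171 + 12100)/(-49211 + (-247)**2) = -71/(-49211 + 61009) = -71/11798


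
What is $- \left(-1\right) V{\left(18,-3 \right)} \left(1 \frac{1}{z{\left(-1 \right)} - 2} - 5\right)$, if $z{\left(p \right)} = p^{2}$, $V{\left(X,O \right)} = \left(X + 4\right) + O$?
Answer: $-114$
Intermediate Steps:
$V{\left(X,O \right)} = 4 + O + X$ ($V{\left(X,O \right)} = \left(4 + X\right) + O = 4 + O + X$)
$- \left(-1\right) V{\left(18,-3 \right)} \left(1 \frac{1}{z{\left(-1 \right)} - 2} - 5\right) = - \left(-1\right) \left(4 - 3 + 18\right) \left(1 \frac{1}{\left(-1\right)^{2} - 2} - 5\right) = - \left(-1\right) 19 \left(1 \frac{1}{1 - 2} - 5\right) = - \left(-1\right) 19 \left(1 \frac{1}{-1} - 5\right) = - \left(-1\right) 19 \left(1 \left(-1\right) - 5\right) = - \left(-1\right) 19 \left(-1 - 5\right) = - \left(-1\right) 19 \left(-6\right) = - \left(-1\right) \left(-114\right) = \left(-1\right) 114 = -114$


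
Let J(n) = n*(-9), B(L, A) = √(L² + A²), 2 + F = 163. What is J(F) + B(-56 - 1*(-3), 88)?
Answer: -1449 + √10553 ≈ -1346.3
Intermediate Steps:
F = 161 (F = -2 + 163 = 161)
B(L, A) = √(A² + L²)
J(n) = -9*n
J(F) + B(-56 - 1*(-3), 88) = -9*161 + √(88² + (-56 - 1*(-3))²) = -1449 + √(7744 + (-56 + 3)²) = -1449 + √(7744 + (-53)²) = -1449 + √(7744 + 2809) = -1449 + √10553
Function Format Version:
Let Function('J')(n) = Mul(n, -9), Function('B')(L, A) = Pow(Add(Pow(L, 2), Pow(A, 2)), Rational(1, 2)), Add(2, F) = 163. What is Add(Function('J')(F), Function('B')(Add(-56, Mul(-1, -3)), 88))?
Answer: Add(-1449, Pow(10553, Rational(1, 2))) ≈ -1346.3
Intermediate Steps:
F = 161 (F = Add(-2, 163) = 161)
Function('B')(L, A) = Pow(Add(Pow(A, 2), Pow(L, 2)), Rational(1, 2))
Function('J')(n) = Mul(-9, n)
Add(Function('J')(F), Function('B')(Add(-56, Mul(-1, -3)), 88)) = Add(Mul(-9, 161), Pow(Add(Pow(88, 2), Pow(Add(-56, Mul(-1, -3)), 2)), Rational(1, 2))) = Add(-1449, Pow(Add(7744, Pow(Add(-56, 3), 2)), Rational(1, 2))) = Add(-1449, Pow(Add(7744, Pow(-53, 2)), Rational(1, 2))) = Add(-1449, Pow(Add(7744, 2809), Rational(1, 2))) = Add(-1449, Pow(10553, Rational(1, 2)))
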